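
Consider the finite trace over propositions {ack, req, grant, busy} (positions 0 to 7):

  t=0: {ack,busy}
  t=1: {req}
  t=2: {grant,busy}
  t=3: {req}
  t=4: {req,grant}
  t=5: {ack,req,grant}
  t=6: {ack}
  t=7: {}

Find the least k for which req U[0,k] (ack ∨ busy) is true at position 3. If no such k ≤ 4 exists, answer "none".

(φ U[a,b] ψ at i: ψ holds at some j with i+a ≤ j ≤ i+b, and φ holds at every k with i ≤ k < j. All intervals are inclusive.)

Need earliest j ≥ 3 with (ack ∨ busy), and req at every k in [3,j-1].
  j=3: rhs fails.
  j=4: rhs fails.
  j=5: rhs holds; lhs holds on [3,4]. k = 2.

2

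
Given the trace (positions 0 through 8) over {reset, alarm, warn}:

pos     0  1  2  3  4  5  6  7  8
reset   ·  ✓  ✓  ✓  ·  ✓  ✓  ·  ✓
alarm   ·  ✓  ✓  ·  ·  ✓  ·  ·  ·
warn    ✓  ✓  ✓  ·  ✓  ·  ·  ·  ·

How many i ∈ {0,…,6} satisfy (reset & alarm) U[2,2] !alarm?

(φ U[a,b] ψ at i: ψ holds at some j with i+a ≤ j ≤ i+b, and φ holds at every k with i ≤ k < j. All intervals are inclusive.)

Evaluate at each i in [0,6]:
  i=0: ✗ (no rhs in [2,2])
  i=1: ✓ (rhs at j=3; lhs holds on [1,2])
  i=2: ✗ (lhs fails at k=3 before rhs at j=4)
  i=3: ✗ (no rhs in [5,5])
  i=4: ✗ (lhs fails at k=4 before rhs at j=6)
  i=5: ✗ (lhs fails at k=6 before rhs at j=7)
  i=6: ✗ (lhs fails at k=6 before rhs at j=8)
Positions where it holds: {1} → 1.

1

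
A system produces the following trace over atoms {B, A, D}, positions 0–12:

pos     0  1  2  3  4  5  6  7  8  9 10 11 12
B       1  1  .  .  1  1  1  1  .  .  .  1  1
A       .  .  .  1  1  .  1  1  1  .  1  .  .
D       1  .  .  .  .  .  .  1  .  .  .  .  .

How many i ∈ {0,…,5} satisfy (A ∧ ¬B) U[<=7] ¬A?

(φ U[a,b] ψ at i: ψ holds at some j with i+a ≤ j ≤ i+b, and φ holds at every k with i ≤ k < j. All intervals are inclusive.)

Evaluate at each i in [0,5]:
  i=0: ✓ (rhs at j=0)
  i=1: ✓ (rhs at j=1)
  i=2: ✓ (rhs at j=2)
  i=3: ✗ (lhs fails at k=4 before rhs at j=5)
  i=4: ✗ (lhs fails at k=4 before rhs at j=5)
  i=5: ✓ (rhs at j=5)
Positions where it holds: {0, 1, 2, 5} → 4.

4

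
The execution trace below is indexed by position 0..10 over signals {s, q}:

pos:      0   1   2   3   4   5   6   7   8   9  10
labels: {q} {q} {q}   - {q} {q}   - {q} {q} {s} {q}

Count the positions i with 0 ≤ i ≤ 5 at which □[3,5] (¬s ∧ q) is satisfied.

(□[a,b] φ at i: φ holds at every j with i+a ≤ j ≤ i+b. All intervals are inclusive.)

Evaluate at each i in [0,5]:
  i=0: ✗ (fails at j=3)
  i=1: ✗ (fails at j=6)
  i=2: ✗ (fails at j=6)
  i=3: ✗ (fails at j=6)
  i=4: ✗ (fails at j=9)
  i=5: ✗ (fails at j=9)
Positions where it holds: {} → 0.

0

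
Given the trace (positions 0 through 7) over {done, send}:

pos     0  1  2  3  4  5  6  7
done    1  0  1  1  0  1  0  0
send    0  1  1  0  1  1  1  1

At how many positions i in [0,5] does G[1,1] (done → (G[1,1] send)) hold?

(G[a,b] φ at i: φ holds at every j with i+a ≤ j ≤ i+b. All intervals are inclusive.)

Evaluate at each i in [0,5]:
  i=0: ✓ (all of [1,1])
  i=1: ✗ (fails at j=2)
  i=2: ✓ (all of [3,3])
  i=3: ✓ (all of [4,4])
  i=4: ✓ (all of [5,5])
  i=5: ✓ (all of [6,6])
Positions where it holds: {0, 2, 3, 4, 5} → 5.

5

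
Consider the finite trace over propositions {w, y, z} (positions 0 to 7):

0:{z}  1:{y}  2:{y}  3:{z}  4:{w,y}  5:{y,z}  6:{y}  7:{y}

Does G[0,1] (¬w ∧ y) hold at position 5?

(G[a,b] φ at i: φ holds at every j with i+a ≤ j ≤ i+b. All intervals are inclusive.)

Check (¬w ∧ y) at every j in [5,6]:
  j=5: true
  j=6: true
All positions satisfy it → formula holds.

Holds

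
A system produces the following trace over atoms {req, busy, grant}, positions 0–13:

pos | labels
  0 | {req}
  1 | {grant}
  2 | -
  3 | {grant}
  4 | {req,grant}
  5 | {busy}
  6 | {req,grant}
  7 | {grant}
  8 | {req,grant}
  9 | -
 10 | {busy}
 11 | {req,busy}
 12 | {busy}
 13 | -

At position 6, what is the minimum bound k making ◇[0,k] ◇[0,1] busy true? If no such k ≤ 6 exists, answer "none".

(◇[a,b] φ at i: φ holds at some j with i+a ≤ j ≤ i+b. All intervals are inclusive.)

Scan j = 6,7,… for ◇[0,1] busy:
  j=6: fails
  j=7: fails
  j=8: fails
  j=9: holds
First hit at j=9, so smallest k = 9-6 = 3.

3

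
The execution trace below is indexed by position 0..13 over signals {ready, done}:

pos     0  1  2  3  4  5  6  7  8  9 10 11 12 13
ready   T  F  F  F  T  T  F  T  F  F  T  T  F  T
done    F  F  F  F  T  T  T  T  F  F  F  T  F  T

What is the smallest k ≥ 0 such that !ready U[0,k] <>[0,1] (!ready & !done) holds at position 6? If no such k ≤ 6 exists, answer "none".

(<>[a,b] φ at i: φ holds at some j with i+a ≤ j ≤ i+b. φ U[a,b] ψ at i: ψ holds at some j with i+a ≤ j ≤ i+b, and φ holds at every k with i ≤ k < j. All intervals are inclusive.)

1

Need earliest j ≥ 6 with <>[0,1] (!ready & !done), and !ready at every k in [6,j-1].
  j=6: rhs fails.
  j=7: rhs holds; lhs holds on [6,6]. k = 1.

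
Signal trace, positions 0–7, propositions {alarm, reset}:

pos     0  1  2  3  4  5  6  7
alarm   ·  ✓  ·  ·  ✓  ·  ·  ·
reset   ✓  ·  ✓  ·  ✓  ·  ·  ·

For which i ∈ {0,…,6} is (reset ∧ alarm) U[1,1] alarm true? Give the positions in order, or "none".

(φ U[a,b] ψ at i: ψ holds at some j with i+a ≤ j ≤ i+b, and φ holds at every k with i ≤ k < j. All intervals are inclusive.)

none

Evaluate at each i in [0,6]:
  i=0: ✗ (lhs fails at k=0 before rhs at j=1)
  i=1: ✗ (no rhs in [2,2])
  i=2: ✗ (no rhs in [3,3])
  i=3: ✗ (lhs fails at k=3 before rhs at j=4)
  i=4: ✗ (no rhs in [5,5])
  i=5: ✗ (no rhs in [6,6])
  i=6: ✗ (no rhs in [7,7])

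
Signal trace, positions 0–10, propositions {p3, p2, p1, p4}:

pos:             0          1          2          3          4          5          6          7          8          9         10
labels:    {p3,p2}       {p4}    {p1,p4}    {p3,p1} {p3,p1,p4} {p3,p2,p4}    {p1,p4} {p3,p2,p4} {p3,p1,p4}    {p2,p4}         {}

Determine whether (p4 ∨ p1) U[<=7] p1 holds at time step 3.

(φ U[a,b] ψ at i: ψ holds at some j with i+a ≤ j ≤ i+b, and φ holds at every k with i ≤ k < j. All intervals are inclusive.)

True

Need some j in [3,10] with p1, and (p4 ∨ p1) at every k in [3,j-1].
  j=3: p1 holds; no prefix to check → satisfied.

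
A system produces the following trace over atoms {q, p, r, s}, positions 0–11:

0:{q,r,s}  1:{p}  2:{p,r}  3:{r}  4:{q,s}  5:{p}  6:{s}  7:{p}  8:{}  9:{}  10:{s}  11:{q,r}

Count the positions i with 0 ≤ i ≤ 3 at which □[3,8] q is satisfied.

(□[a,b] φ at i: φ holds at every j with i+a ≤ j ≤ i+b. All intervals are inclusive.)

Evaluate at each i in [0,3]:
  i=0: ✗ (fails at j=3)
  i=1: ✗ (fails at j=5)
  i=2: ✗ (fails at j=5)
  i=3: ✗ (fails at j=6)
Positions where it holds: {} → 0.

0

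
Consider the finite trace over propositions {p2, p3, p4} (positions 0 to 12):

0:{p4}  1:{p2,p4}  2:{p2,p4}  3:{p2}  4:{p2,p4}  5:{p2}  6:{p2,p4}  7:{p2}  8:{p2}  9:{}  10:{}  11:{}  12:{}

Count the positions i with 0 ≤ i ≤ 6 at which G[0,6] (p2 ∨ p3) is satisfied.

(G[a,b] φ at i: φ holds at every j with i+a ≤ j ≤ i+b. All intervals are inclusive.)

2

Evaluate at each i in [0,6]:
  i=0: ✗ (fails at j=0)
  i=1: ✓ (all of [1,7])
  i=2: ✓ (all of [2,8])
  i=3: ✗ (fails at j=9)
  i=4: ✗ (fails at j=9)
  i=5: ✗ (fails at j=9)
  i=6: ✗ (fails at j=9)
Positions where it holds: {1, 2} → 2.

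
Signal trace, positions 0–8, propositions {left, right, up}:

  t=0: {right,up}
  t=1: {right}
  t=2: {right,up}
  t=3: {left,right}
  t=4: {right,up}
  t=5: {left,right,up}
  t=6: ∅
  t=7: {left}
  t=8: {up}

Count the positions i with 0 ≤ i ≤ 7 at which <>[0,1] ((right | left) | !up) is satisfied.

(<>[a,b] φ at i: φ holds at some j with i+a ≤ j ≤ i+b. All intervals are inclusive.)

8

Evaluate at each i in [0,7]:
  i=0: ✓ (witness j=0)
  i=1: ✓ (witness j=1)
  i=2: ✓ (witness j=2)
  i=3: ✓ (witness j=3)
  i=4: ✓ (witness j=4)
  i=5: ✓ (witness j=5)
  i=6: ✓ (witness j=6)
  i=7: ✓ (witness j=7)
Positions where it holds: {0, 1, 2, 3, 4, 5, 6, 7} → 8.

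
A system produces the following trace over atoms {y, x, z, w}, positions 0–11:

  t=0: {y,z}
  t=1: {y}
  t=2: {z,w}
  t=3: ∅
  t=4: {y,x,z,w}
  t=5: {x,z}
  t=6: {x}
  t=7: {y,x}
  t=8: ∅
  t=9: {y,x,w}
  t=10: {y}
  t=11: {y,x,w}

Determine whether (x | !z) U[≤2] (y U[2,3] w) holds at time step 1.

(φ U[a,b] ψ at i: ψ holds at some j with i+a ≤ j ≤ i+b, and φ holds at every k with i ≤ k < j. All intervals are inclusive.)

False

Need some j in [1,3] with (y U[2,3] w), and (x | !z) at every k in [1,j-1].
  j=1: (y U[2,3] w) — fails.
  j=2: (y U[2,3] w) — fails.
  j=3: (y U[2,3] w) — fails.
No j in the window works → until fails.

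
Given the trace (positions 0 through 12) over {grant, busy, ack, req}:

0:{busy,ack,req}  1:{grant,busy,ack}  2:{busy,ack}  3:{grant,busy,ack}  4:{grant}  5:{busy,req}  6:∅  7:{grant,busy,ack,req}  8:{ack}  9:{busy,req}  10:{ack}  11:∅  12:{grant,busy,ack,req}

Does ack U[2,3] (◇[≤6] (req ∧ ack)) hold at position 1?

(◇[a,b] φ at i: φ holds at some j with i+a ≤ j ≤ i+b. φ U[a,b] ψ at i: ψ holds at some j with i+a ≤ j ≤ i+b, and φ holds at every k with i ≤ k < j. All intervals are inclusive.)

Yes

Need some j in [3,4] with ◇[≤6] (req ∧ ack), and ack at every k in [1,j-1].
  j=3: ◇[≤6] (req ∧ ack) holds; ack holds at every k in [1,2] → satisfied.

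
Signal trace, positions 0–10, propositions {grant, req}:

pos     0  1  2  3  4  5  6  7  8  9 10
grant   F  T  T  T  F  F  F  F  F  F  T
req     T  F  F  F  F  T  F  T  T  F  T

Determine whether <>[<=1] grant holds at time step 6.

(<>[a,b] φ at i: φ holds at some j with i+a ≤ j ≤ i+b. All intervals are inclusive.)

No

Check grant at each j in [6,7]:
  j=6: false
  j=7: false
No position in the window satisfies it → formula fails.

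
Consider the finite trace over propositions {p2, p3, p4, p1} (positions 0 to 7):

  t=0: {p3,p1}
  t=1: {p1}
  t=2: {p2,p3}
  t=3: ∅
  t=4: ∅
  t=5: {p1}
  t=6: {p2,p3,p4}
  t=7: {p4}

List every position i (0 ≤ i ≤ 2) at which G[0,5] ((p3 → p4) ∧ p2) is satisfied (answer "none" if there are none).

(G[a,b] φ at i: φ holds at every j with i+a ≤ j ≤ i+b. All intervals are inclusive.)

Evaluate at each i in [0,2]:
  i=0: ✗ (fails at j=0)
  i=1: ✗ (fails at j=1)
  i=2: ✗ (fails at j=2)

none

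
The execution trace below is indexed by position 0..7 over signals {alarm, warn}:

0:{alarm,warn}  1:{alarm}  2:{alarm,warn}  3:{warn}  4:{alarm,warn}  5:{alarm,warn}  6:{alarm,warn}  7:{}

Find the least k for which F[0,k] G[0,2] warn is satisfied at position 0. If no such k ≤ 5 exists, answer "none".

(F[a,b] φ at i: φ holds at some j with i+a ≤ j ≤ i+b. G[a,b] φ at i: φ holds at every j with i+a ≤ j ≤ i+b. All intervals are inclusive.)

Scan j = 0,1,… for G[0,2] warn:
  j=0: fails
  j=1: fails
  j=2: holds
First hit at j=2, so smallest k = 2-0 = 2.

2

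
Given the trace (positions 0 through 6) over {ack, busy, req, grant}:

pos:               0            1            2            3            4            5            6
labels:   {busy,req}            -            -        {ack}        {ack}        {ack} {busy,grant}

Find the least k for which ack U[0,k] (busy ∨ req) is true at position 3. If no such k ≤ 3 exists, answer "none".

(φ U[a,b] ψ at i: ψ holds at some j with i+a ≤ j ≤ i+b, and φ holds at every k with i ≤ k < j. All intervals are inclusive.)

3

Need earliest j ≥ 3 with (busy ∨ req), and ack at every k in [3,j-1].
  j=3: rhs fails.
  j=4: rhs fails.
  j=5: rhs fails.
  j=6: rhs holds; lhs holds on [3,5]. k = 3.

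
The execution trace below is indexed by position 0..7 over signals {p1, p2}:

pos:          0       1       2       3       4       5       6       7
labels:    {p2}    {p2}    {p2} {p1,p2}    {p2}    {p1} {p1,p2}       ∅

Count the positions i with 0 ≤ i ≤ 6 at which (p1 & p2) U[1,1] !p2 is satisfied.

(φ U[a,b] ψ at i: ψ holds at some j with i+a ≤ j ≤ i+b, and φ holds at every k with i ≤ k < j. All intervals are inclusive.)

Evaluate at each i in [0,6]:
  i=0: ✗ (no rhs in [1,1])
  i=1: ✗ (no rhs in [2,2])
  i=2: ✗ (no rhs in [3,3])
  i=3: ✗ (no rhs in [4,4])
  i=4: ✗ (lhs fails at k=4 before rhs at j=5)
  i=5: ✗ (no rhs in [6,6])
  i=6: ✓ (rhs at j=7; lhs holds on [6,6])
Positions where it holds: {6} → 1.

1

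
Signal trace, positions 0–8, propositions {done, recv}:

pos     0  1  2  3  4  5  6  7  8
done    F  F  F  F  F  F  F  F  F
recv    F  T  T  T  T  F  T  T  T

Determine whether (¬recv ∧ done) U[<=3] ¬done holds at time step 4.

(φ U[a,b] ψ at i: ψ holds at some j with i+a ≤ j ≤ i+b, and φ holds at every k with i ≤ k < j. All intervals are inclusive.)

Yes

Need some j in [4,7] with ¬done, and (¬recv ∧ done) at every k in [4,j-1].
  j=4: ¬done holds; no prefix to check → satisfied.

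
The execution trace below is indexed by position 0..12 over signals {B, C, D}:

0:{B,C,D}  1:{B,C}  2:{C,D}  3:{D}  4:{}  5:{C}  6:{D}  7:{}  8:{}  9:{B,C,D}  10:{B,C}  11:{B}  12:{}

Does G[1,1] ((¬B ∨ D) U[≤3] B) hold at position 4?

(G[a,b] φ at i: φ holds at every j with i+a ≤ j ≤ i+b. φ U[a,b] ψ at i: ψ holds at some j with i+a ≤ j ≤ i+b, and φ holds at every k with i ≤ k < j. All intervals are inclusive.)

Check ((¬B ∨ D) U[≤3] B) at every j in [5,5]:
  j=5: fails
Fails at j=5 → formula fails.

Does not hold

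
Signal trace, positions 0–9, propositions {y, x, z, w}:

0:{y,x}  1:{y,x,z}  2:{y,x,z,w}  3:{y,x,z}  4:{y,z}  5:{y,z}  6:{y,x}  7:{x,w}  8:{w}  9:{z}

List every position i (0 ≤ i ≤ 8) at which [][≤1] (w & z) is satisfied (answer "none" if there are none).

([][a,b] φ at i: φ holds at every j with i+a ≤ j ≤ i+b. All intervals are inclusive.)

Evaluate at each i in [0,8]:
  i=0: ✗ (fails at j=0)
  i=1: ✗ (fails at j=1)
  i=2: ✗ (fails at j=3)
  i=3: ✗ (fails at j=3)
  i=4: ✗ (fails at j=4)
  i=5: ✗ (fails at j=5)
  i=6: ✗ (fails at j=6)
  i=7: ✗ (fails at j=7)
  i=8: ✗ (fails at j=8)

none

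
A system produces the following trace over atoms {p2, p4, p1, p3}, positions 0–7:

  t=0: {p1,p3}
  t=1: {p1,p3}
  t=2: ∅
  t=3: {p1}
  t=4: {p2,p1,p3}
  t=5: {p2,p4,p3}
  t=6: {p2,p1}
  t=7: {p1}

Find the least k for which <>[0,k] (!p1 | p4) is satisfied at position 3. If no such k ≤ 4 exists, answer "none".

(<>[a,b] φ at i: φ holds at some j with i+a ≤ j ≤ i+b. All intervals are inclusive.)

Scan j = 3,4,… for (!p1 | p4):
  j=3: fails
  j=4: fails
  j=5: holds
First hit at j=5, so smallest k = 5-3 = 2.

2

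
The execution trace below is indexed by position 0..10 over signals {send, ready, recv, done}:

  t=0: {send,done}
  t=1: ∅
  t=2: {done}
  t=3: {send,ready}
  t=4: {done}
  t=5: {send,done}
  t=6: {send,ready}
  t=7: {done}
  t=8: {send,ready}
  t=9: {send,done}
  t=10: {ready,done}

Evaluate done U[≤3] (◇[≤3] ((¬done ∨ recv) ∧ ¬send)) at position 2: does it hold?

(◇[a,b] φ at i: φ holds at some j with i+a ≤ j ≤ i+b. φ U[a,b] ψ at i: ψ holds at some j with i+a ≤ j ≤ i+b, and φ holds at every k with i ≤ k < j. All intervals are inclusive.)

Need some j in [2,5] with ◇[≤3] ((¬done ∨ recv) ∧ ¬send), and done at every k in [2,j-1].
  j=2: ◇[≤3] ((¬done ∨ recv) ∧ ¬send) — fails (none in [2,5]).
  j=3: ◇[≤3] ((¬done ∨ recv) ∧ ¬send) — fails (none in [3,6]).
  j=4: ◇[≤3] ((¬done ∨ recv) ∧ ¬send) — fails (none in [4,7]).
  j=5: ◇[≤3] ((¬done ∨ recv) ∧ ¬send) — fails (none in [5,8]).
No j in the window works → until fails.

Does not hold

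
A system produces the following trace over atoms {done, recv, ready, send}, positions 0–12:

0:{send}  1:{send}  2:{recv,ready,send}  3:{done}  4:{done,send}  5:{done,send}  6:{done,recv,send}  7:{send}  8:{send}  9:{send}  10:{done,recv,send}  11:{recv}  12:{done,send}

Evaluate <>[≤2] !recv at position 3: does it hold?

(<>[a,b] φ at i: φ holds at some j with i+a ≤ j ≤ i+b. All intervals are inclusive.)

True

Check !recv at each j in [3,5]:
  j=3: true
  j=4: true
  j=5: true
Found at j=3 → formula holds.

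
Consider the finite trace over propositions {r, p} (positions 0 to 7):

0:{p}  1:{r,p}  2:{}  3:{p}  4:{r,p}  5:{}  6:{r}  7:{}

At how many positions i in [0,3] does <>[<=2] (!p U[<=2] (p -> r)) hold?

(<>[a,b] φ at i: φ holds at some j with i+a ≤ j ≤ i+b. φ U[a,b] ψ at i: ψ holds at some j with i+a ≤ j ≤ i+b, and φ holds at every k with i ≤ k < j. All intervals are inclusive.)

Evaluate at each i in [0,3]:
  i=0: ✓ (witness j=1)
  i=1: ✓ (witness j=1)
  i=2: ✓ (witness j=2)
  i=3: ✓ (witness j=4)
Positions where it holds: {0, 1, 2, 3} → 4.

4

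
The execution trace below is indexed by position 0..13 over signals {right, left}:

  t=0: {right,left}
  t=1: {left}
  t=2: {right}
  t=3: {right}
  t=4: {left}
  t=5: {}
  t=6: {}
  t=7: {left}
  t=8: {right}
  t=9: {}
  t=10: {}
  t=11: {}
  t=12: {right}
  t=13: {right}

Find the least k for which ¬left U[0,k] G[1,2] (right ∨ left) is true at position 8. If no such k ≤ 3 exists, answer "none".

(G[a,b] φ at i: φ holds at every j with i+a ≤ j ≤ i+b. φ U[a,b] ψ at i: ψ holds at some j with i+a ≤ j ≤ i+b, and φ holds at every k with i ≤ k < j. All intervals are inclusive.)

Need earliest j ≥ 8 with G[1,2] (right ∨ left), and ¬left at every k in [8,j-1].
  j=8: rhs fails.
  j=9: rhs fails.
  j=10: rhs fails.
  j=11: rhs holds; lhs holds on [8,10]. k = 3.

3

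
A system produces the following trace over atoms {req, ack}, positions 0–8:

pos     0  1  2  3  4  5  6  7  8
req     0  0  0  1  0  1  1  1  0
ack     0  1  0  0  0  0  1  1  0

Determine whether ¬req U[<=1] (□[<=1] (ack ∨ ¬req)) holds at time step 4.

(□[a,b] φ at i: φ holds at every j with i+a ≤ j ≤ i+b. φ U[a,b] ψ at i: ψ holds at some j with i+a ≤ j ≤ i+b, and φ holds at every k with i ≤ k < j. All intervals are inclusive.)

Need some j in [4,5] with □[<=1] (ack ∨ ¬req), and ¬req at every k in [4,j-1].
  j=4: □[<=1] (ack ∨ ¬req) — fails at 5.
  j=5: □[<=1] (ack ∨ ¬req) — fails at 5.
No j in the window works → until fails.

False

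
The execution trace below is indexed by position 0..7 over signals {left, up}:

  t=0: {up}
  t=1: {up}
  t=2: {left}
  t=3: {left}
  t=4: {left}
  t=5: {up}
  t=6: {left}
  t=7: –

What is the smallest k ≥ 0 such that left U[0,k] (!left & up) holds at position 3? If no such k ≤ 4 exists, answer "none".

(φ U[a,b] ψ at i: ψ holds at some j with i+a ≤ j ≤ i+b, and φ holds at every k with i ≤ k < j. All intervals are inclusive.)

Need earliest j ≥ 3 with (!left & up), and left at every k in [3,j-1].
  j=3: rhs fails.
  j=4: rhs fails.
  j=5: rhs holds; lhs holds on [3,4]. k = 2.

2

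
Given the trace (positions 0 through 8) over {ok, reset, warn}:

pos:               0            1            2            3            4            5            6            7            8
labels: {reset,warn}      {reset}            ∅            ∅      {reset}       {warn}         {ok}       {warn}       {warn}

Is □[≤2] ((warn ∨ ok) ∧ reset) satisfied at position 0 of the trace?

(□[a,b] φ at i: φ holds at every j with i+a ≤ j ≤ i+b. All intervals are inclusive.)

Check ((warn ∨ ok) ∧ reset) at every j in [0,2]:
  j=0: true
  j=1: false
  j=2: false
Fails at j=1 → formula fails.

No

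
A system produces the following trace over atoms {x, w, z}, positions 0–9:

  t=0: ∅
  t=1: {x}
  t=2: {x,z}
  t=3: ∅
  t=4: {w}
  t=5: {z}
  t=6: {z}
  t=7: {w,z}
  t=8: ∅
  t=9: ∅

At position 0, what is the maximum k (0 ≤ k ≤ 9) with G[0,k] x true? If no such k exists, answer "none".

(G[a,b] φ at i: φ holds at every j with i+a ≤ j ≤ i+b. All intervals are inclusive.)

x must hold from j=0 onward; find where it first fails.
  j=0: fails → no k works.

none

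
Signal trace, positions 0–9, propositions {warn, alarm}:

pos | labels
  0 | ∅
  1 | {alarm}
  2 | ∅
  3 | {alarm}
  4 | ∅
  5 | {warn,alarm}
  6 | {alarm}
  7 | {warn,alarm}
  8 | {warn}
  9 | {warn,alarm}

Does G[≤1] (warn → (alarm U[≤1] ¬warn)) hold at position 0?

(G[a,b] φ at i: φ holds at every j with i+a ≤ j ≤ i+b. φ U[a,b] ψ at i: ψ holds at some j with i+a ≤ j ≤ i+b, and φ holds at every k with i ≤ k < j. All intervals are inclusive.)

Yes

Check (warn → (alarm U[≤1] ¬warn)) at every j in [0,1]:
  j=0: antecedent false → ✓
  j=1: antecedent false → ✓
All positions satisfy it → formula holds.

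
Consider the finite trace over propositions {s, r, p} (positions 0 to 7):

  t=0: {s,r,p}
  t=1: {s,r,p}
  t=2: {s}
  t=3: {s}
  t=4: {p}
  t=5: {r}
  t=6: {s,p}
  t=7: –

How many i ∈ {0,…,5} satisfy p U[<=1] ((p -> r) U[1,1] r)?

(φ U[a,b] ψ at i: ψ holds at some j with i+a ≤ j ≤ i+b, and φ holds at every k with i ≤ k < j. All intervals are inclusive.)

Evaluate at each i in [0,5]:
  i=0: ✓ (rhs at j=0)
  i=1: ✗ (no rhs in [1,2])
  i=2: ✗ (no rhs in [2,3])
  i=3: ✗ (no rhs in [3,4])
  i=4: ✗ (no rhs in [4,5])
  i=5: ✗ (no rhs in [5,6])
Positions where it holds: {0} → 1.

1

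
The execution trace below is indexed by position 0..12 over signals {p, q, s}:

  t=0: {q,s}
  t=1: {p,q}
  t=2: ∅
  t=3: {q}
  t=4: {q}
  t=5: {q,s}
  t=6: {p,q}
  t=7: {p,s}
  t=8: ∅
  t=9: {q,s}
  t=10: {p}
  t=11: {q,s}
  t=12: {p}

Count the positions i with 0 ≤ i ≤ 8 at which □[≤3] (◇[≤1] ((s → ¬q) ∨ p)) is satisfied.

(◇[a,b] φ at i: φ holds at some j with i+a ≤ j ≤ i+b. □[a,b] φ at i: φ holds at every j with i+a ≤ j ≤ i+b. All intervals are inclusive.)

Evaluate at each i in [0,8]:
  i=0: ✓ (all of [0,3])
  i=1: ✓ (all of [1,4])
  i=2: ✓ (all of [2,5])
  i=3: ✓ (all of [3,6])
  i=4: ✓ (all of [4,7])
  i=5: ✓ (all of [5,8])
  i=6: ✓ (all of [6,9])
  i=7: ✓ (all of [7,10])
  i=8: ✓ (all of [8,11])
Positions where it holds: {0, 1, 2, 3, 4, 5, 6, 7, 8} → 9.

9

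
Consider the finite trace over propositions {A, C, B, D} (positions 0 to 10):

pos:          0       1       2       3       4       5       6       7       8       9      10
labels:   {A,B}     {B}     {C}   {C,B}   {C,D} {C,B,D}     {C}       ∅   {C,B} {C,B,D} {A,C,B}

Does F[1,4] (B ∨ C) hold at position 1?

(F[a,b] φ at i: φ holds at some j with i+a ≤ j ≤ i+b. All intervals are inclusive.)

Yes

Check (B ∨ C) at each j in [2,5]:
  j=2: true
  j=3: true
  j=4: true
  j=5: true
Found at j=2 → formula holds.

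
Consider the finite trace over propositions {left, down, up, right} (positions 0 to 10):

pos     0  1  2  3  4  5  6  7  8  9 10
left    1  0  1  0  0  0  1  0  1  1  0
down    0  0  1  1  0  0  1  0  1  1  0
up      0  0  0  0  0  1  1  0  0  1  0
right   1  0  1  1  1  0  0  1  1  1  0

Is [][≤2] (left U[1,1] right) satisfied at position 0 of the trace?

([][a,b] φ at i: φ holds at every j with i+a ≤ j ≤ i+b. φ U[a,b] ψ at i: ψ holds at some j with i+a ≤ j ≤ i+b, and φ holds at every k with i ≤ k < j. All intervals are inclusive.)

No

Check (left U[1,1] right) at every j in [0,2]:
  j=0: fails
  j=1: fails
  j=2: holds
Fails at j=0 → formula fails.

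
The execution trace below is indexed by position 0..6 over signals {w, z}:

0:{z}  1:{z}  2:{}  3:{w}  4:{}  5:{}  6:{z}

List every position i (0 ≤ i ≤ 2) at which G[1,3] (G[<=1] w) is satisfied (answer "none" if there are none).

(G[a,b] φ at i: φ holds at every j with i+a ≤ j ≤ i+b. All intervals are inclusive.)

Evaluate at each i in [0,2]:
  i=0: ✗ (fails at j=1)
  i=1: ✗ (fails at j=2)
  i=2: ✗ (fails at j=3)

none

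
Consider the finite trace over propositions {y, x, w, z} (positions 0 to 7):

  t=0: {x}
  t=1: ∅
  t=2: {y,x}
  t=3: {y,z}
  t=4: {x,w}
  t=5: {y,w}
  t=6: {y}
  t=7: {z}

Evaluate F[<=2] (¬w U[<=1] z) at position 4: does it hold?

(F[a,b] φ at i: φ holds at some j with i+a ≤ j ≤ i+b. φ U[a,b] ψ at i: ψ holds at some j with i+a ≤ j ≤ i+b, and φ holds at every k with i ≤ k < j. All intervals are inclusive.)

Check (¬w U[<=1] z) at each j in [4,6]:
  j=4: fails
  j=5: fails
  j=6: holds
Found at j=6 → formula holds.

Holds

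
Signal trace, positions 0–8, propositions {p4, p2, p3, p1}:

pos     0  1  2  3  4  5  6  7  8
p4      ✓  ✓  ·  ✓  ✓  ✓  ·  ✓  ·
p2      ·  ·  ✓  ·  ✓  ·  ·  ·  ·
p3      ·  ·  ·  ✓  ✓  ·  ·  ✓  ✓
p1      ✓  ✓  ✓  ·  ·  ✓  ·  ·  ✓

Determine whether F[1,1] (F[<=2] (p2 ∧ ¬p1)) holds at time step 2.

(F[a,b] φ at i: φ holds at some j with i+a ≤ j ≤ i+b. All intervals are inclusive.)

Holds

Check F[<=2] (p2 ∧ ¬p1) at each j in [3,3]:
  j=3: holds (witness at 4)
Found at j=3 → formula holds.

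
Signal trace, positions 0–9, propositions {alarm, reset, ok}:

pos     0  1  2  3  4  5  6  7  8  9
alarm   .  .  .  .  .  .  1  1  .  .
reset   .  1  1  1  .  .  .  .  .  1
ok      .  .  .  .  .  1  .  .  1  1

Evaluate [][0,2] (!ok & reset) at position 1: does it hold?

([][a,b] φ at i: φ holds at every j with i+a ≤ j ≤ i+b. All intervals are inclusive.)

Check (!ok & reset) at every j in [1,3]:
  j=1: true
  j=2: true
  j=3: true
All positions satisfy it → formula holds.

True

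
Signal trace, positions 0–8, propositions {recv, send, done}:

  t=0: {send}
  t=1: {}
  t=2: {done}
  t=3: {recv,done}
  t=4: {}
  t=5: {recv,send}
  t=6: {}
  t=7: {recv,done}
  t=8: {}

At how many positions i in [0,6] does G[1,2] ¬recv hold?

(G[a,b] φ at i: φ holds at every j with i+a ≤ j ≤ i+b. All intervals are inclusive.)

Evaluate at each i in [0,6]:
  i=0: ✓ (all of [1,2])
  i=1: ✗ (fails at j=3)
  i=2: ✗ (fails at j=3)
  i=3: ✗ (fails at j=5)
  i=4: ✗ (fails at j=5)
  i=5: ✗ (fails at j=7)
  i=6: ✗ (fails at j=7)
Positions where it holds: {0} → 1.

1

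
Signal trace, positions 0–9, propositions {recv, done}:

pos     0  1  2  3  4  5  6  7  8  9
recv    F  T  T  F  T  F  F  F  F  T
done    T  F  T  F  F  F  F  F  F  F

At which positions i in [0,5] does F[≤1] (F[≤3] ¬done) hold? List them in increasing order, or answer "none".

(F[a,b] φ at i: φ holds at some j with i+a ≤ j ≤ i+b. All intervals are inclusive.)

0, 1, 2, 3, 4, 5

Evaluate at each i in [0,5]:
  i=0: ✓ (witness j=0)
  i=1: ✓ (witness j=1)
  i=2: ✓ (witness j=2)
  i=3: ✓ (witness j=3)
  i=4: ✓ (witness j=4)
  i=5: ✓ (witness j=5)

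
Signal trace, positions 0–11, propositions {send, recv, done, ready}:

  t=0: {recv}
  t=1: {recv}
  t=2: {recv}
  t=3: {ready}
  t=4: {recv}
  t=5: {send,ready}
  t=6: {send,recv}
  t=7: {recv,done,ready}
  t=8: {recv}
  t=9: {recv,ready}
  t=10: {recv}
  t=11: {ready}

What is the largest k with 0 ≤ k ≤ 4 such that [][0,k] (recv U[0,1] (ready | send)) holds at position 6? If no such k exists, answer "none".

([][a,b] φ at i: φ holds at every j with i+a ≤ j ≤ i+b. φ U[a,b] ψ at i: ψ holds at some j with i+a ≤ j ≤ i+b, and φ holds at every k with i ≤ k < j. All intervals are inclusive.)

(recv U[0,1] (ready | send)) must hold from j=6 onward; find where it first fails.
  j=6: holds
  j=7: holds
  j=8: holds
  j=9: holds
  j=10: holds
Holds through j=10; largest k = 4.

4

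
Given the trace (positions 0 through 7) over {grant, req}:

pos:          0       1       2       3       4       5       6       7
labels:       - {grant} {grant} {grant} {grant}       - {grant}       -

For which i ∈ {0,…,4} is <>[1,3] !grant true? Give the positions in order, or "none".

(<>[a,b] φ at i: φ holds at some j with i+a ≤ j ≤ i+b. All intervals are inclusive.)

Evaluate at each i in [0,4]:
  i=0: ✗ (none in [1,3])
  i=1: ✗ (none in [2,4])
  i=2: ✓ (witness j=5)
  i=3: ✓ (witness j=5)
  i=4: ✓ (witness j=5)

2, 3, 4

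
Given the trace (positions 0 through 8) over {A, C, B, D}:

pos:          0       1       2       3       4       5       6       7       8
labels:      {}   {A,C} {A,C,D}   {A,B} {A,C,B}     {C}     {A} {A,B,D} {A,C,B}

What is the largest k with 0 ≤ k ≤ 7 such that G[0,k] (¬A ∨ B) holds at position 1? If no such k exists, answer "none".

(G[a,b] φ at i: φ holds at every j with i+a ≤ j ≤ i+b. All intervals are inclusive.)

none

(¬A ∨ B) must hold from j=1 onward; find where it first fails.
  j=1: fails → no k works.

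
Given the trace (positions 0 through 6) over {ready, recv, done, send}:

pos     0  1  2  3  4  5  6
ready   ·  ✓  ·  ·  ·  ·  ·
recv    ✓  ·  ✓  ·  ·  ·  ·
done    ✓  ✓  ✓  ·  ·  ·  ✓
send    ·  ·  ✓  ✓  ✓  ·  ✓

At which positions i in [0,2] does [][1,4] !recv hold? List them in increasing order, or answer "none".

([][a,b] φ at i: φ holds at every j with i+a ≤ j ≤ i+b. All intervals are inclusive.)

2

Evaluate at each i in [0,2]:
  i=0: ✗ (fails at j=2)
  i=1: ✗ (fails at j=2)
  i=2: ✓ (all of [3,6])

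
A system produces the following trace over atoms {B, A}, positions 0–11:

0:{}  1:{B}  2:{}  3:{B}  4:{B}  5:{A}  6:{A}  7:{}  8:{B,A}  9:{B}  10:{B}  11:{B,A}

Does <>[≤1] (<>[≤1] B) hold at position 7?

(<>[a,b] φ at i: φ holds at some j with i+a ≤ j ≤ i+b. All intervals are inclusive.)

Check <>[≤1] B at each j in [7,8]:
  j=7: holds (witness at 8)
  j=8: holds (witness at 8)
Found at j=7 → formula holds.

Holds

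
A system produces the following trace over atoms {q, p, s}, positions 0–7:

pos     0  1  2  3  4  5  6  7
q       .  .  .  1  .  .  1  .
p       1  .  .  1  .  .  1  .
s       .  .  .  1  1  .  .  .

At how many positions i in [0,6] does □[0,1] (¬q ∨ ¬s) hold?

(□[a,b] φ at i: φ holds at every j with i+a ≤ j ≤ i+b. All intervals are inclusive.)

5

Evaluate at each i in [0,6]:
  i=0: ✓ (all of [0,1])
  i=1: ✓ (all of [1,2])
  i=2: ✗ (fails at j=3)
  i=3: ✗ (fails at j=3)
  i=4: ✓ (all of [4,5])
  i=5: ✓ (all of [5,6])
  i=6: ✓ (all of [6,7])
Positions where it holds: {0, 1, 4, 5, 6} → 5.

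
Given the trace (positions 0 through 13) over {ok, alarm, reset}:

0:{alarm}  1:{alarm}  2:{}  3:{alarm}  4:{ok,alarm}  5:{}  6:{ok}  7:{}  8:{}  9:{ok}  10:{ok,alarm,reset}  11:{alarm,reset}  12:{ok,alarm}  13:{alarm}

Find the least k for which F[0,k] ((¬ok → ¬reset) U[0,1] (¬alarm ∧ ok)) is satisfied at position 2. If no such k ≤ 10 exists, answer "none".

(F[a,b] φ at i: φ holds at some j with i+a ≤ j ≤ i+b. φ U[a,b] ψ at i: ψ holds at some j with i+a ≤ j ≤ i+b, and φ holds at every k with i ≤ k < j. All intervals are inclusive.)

Scan j = 2,3,… for ((¬ok → ¬reset) U[0,1] (¬alarm ∧ ok)):
  j=2: fails
  j=3: fails
  j=4: fails
  j=5: holds
First hit at j=5, so smallest k = 5-2 = 3.

3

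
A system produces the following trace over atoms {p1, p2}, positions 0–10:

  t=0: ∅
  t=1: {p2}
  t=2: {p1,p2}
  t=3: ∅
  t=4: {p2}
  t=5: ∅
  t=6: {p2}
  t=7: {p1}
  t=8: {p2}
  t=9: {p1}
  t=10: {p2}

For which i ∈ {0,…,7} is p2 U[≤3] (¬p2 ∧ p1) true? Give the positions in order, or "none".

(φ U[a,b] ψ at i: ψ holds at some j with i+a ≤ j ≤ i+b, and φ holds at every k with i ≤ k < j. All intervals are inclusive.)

6, 7

Evaluate at each i in [0,7]:
  i=0: ✗ (no rhs in [0,3])
  i=1: ✗ (no rhs in [1,4])
  i=2: ✗ (no rhs in [2,5])
  i=3: ✗ (no rhs in [3,6])
  i=4: ✗ (lhs fails at k=5 before rhs at j=7)
  i=5: ✗ (lhs fails at k=5 before rhs at j=7)
  i=6: ✓ (rhs at j=7; lhs holds on [6,6])
  i=7: ✓ (rhs at j=7)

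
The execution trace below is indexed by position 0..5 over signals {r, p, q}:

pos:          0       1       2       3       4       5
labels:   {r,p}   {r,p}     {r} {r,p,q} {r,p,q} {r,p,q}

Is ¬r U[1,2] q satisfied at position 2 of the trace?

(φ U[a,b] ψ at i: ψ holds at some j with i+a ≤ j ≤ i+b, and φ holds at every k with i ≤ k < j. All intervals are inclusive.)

Need some j in [3,4] with q, and ¬r at every k in [2,j-1].
  j=3: q holds, but ¬r fails at k=2 → not this j.
  j=4: q holds, but ¬r fails at k=2 → not this j.
No j in the window works → until fails.

False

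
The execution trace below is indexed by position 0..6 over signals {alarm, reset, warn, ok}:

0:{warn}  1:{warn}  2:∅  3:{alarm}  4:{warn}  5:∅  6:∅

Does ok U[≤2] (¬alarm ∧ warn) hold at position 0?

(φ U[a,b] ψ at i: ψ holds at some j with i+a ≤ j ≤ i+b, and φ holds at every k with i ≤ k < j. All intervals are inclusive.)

True

Need some j in [0,2] with (¬alarm ∧ warn), and ok at every k in [0,j-1].
  j=0: (¬alarm ∧ warn) holds; no prefix to check → satisfied.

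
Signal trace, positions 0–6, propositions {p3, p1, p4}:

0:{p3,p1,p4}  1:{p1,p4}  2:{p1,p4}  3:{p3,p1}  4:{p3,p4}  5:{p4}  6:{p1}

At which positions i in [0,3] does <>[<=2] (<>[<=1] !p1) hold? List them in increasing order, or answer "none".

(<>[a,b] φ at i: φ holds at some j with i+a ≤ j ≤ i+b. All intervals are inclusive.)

1, 2, 3

Evaluate at each i in [0,3]:
  i=0: ✗ (none in [0,2])
  i=1: ✓ (witness j=3)
  i=2: ✓ (witness j=3)
  i=3: ✓ (witness j=3)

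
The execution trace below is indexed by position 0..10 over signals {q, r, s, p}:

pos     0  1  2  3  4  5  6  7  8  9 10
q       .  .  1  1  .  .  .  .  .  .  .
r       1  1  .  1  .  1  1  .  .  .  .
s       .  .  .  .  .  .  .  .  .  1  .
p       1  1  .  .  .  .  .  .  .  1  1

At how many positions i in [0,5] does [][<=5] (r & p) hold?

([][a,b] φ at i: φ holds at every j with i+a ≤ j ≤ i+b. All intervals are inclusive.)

0

Evaluate at each i in [0,5]:
  i=0: ✗ (fails at j=2)
  i=1: ✗ (fails at j=2)
  i=2: ✗ (fails at j=2)
  i=3: ✗ (fails at j=3)
  i=4: ✗ (fails at j=4)
  i=5: ✗ (fails at j=5)
Positions where it holds: {} → 0.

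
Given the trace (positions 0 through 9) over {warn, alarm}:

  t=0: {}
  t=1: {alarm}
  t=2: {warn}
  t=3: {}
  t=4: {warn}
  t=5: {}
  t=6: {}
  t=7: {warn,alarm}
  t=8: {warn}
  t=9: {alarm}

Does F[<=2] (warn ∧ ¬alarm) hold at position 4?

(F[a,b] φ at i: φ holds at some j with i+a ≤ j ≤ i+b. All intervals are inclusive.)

Check (warn ∧ ¬alarm) at each j in [4,6]:
  j=4: true
  j=5: false
  j=6: false
Found at j=4 → formula holds.

Yes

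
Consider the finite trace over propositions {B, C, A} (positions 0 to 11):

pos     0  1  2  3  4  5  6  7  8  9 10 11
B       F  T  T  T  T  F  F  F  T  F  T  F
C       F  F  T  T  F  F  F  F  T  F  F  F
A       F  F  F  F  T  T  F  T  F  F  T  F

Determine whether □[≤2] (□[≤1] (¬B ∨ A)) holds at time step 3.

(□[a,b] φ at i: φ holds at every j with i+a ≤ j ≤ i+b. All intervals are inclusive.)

Check □[≤1] (¬B ∨ A) at every j in [3,5]:
  j=3: fails at 3
  j=4: holds on [4,5]
  j=5: holds on [5,6]
Fails at j=3 → formula fails.

No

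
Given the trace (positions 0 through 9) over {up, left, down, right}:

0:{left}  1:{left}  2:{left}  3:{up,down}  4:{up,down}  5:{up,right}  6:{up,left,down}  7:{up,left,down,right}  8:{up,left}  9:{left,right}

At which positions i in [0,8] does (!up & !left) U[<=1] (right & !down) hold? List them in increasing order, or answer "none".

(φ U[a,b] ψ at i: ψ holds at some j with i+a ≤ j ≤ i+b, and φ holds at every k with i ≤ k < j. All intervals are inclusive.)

5

Evaluate at each i in [0,8]:
  i=0: ✗ (no rhs in [0,1])
  i=1: ✗ (no rhs in [1,2])
  i=2: ✗ (no rhs in [2,3])
  i=3: ✗ (no rhs in [3,4])
  i=4: ✗ (lhs fails at k=4 before rhs at j=5)
  i=5: ✓ (rhs at j=5)
  i=6: ✗ (no rhs in [6,7])
  i=7: ✗ (no rhs in [7,8])
  i=8: ✗ (lhs fails at k=8 before rhs at j=9)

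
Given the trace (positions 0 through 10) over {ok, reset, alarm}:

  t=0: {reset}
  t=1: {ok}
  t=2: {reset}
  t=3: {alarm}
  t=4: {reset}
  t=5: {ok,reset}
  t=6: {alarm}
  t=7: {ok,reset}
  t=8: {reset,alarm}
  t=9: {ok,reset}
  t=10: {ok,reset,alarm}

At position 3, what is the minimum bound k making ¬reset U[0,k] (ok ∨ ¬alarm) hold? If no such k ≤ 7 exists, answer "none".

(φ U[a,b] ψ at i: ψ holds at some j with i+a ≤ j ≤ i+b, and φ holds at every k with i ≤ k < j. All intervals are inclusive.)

Need earliest j ≥ 3 with (ok ∨ ¬alarm), and ¬reset at every k in [3,j-1].
  j=3: rhs fails.
  j=4: rhs holds; lhs holds on [3,3]. k = 1.

1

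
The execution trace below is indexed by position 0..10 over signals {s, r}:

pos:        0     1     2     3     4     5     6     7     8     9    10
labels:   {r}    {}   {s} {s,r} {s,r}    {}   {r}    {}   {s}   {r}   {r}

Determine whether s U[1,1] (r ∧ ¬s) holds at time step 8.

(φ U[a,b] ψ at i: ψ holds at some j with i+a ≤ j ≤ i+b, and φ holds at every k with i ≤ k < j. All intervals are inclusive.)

Yes

Need some j in [9,9] with (r ∧ ¬s), and s at every k in [8,j-1].
  j=9: (r ∧ ¬s) holds; s holds at every k in [8,8] → satisfied.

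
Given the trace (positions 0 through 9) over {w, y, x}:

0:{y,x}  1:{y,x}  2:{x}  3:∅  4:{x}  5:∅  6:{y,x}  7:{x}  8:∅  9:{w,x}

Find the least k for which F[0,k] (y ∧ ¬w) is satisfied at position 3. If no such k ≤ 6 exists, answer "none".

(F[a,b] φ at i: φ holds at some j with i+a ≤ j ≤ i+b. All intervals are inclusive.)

Scan j = 3,4,… for (y ∧ ¬w):
  j=3: fails
  j=4: fails
  j=5: fails
  j=6: holds
First hit at j=6, so smallest k = 6-3 = 3.

3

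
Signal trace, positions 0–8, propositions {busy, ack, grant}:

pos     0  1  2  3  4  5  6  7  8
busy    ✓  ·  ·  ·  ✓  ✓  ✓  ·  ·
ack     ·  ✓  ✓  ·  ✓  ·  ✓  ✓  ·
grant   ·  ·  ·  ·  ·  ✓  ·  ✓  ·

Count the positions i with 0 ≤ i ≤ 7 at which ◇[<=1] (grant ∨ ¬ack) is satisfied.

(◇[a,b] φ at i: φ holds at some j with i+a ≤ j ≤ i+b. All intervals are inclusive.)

7

Evaluate at each i in [0,7]:
  i=0: ✓ (witness j=0)
  i=1: ✗ (none in [1,2])
  i=2: ✓ (witness j=3)
  i=3: ✓ (witness j=3)
  i=4: ✓ (witness j=5)
  i=5: ✓ (witness j=5)
  i=6: ✓ (witness j=7)
  i=7: ✓ (witness j=7)
Positions where it holds: {0, 2, 3, 4, 5, 6, 7} → 7.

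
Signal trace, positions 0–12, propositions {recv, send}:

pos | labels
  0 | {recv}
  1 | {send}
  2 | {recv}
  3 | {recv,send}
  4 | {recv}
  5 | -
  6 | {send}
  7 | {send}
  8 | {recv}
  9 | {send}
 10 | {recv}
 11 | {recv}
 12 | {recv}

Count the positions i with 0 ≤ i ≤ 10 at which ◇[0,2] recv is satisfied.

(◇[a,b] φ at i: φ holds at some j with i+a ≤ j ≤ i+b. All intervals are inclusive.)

10

Evaluate at each i in [0,10]:
  i=0: ✓ (witness j=0)
  i=1: ✓ (witness j=2)
  i=2: ✓ (witness j=2)
  i=3: ✓ (witness j=3)
  i=4: ✓ (witness j=4)
  i=5: ✗ (none in [5,7])
  i=6: ✓ (witness j=8)
  i=7: ✓ (witness j=8)
  i=8: ✓ (witness j=8)
  i=9: ✓ (witness j=10)
  i=10: ✓ (witness j=10)
Positions where it holds: {0, 1, 2, 3, 4, 6, 7, 8, 9, 10} → 10.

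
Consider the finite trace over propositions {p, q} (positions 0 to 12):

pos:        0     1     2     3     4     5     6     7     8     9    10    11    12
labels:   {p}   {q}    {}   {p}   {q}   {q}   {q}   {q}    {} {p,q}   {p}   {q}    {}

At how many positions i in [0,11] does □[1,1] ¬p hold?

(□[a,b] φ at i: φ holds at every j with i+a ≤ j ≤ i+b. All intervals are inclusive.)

Evaluate at each i in [0,11]:
  i=0: ✓ (all of [1,1])
  i=1: ✓ (all of [2,2])
  i=2: ✗ (fails at j=3)
  i=3: ✓ (all of [4,4])
  i=4: ✓ (all of [5,5])
  i=5: ✓ (all of [6,6])
  i=6: ✓ (all of [7,7])
  i=7: ✓ (all of [8,8])
  i=8: ✗ (fails at j=9)
  i=9: ✗ (fails at j=10)
  i=10: ✓ (all of [11,11])
  i=11: ✓ (all of [12,12])
Positions where it holds: {0, 1, 3, 4, 5, 6, 7, 10, 11} → 9.

9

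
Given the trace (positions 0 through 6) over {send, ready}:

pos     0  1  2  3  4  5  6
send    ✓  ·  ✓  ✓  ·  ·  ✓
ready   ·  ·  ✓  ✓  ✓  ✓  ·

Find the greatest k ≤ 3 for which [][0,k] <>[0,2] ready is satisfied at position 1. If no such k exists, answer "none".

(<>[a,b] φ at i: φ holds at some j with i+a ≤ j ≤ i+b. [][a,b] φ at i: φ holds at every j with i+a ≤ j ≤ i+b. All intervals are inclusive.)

3

<>[0,2] ready must hold from j=1 onward; find where it first fails.
  j=1: holds
  j=2: holds
  j=3: holds
  j=4: holds
Holds through j=4; largest k = 3.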